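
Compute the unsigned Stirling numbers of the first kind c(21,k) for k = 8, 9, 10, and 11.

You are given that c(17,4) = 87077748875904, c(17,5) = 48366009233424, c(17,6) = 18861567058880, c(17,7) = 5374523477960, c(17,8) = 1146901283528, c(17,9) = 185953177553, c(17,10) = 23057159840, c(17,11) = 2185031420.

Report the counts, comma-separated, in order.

row 18: T[18][5]=17·48366009233424+87077748875904=909299905844112  T[18][6]=17·18861567058880+48366009233424=369012649234384  T[18][7]=17·5374523477960+18861567058880=110228466184200  T[18][8]=17·1146901283528+5374523477960=24871845297936  T[18][9]=17·185953177553+1146901283528=4308105301929  T[18][10]=17·23057159840+185953177553=577924894833  T[18][11]=17·2185031420+23057159840=60202693980
row 19: T[19][6]=18·369012649234384+909299905844112=7551527592063024  T[19][7]=18·110228466184200+369012649234384=2353125040549984  T[19][8]=18·24871845297936+110228466184200=557921681547048  T[19][9]=18·4308105301929+24871845297936=102417740732658  T[19][10]=18·577924894833+4308105301929=14710753408923  T[19][11]=18·60202693980+577924894833=1661573386473
row 20: T[20][7]=19·2353125040549984+7551527592063024=52260903362512720  T[20][8]=19·557921681547048+2353125040549984=12953636989943896  T[20][9]=19·102417740732658+557921681547048=2503858755467550  T[20][10]=19·14710753408923+102417740732658=381922055502195  T[20][11]=19·1661573386473+14710753408923=46280647751910
row 21: T[21][8]=20·12953636989943896+52260903362512720=311333643161390640  T[21][9]=20·2503858755467550+12953636989943896=63030812099294896  T[21][10]=20·381922055502195+2503858755467550=10142299865511450  T[21][11]=20·46280647751910+381922055502195=1307535010540395
Read c(21,8) = 311333643161390640, c(21,9) = 63030812099294896, c(21,10) = 10142299865511450, c(21,11) = 1307535010540395.

311333643161390640, 63030812099294896, 10142299865511450, 1307535010540395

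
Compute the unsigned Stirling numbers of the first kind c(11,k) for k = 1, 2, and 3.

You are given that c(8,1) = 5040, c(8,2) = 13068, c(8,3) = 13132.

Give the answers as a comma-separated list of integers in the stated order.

3628800, 10628640, 12753576

row 9: T[9][1]=8·5040+0=40320  T[9][2]=8·13068+5040=109584  T[9][3]=8·13132+13068=118124
row 10: T[10][1]=9·40320+0=362880  T[10][2]=9·109584+40320=1026576  T[10][3]=9·118124+109584=1172700
row 11: T[11][1]=10·362880+0=3628800  T[11][2]=10·1026576+362880=10628640  T[11][3]=10·1172700+1026576=12753576
Read c(11,1) = 3628800, c(11,2) = 10628640, c(11,3) = 12753576.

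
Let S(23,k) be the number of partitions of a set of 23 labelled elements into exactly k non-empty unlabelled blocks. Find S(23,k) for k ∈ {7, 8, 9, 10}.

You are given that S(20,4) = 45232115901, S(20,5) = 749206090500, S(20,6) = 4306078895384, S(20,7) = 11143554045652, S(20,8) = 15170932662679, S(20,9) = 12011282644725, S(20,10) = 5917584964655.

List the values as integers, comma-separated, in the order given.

@21  (21,5):749206090500·5+45232115901→3791262568401, (21,6):4306078895384·6+749206090500→26585679462804, (21,7):11143554045652·7+4306078895384→82310957214948, (21,8):15170932662679·8+11143554045652→132511015347084, (21,9):12011282644725·9+15170932662679→123272476465204, (21,10):5917584964655·10+12011282644725→71187132291275
@22  (22,6):26585679462804·6+3791262568401→163305339345225, (22,7):82310957214948·7+26585679462804→602762379967440, (22,8):132511015347084·8+82310957214948→1142399079991620, (22,9):123272476465204·9+132511015347084→1241963303533920, (22,10):71187132291275·10+123272476465204→835143799377954
@23  (23,7):602762379967440·7+163305339345225→4382641999117305, (23,8):1142399079991620·8+602762379967440→9741955019900400, (23,9):1241963303533920·9+1142399079991620→12320068811796900, (23,10):835143799377954·10+1241963303533920→9593401297313460
Read S(23,7) = 4382641999117305, S(23,8) = 9741955019900400, S(23,9) = 12320068811796900, S(23,10) = 9593401297313460.

4382641999117305, 9741955019900400, 12320068811796900, 9593401297313460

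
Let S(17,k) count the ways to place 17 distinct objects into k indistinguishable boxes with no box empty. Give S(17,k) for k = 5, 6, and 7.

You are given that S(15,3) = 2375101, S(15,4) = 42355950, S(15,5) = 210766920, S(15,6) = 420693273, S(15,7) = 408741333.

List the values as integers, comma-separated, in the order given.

5652751651, 17505749898, 25708104786

i=16: T(16,4)=2375101+4·42355950=171798901 | T(16,5)=42355950+5·210766920=1096190550 | T(16,6)=210766920+6·420693273=2734926558 | T(16,7)=420693273+7·408741333=3281882604
i=17: T(17,5)=171798901+5·1096190550=5652751651 | T(17,6)=1096190550+6·2734926558=17505749898 | T(17,7)=2734926558+7·3281882604=25708104786
Read S(17,5) = 5652751651, S(17,6) = 17505749898, S(17,7) = 25708104786.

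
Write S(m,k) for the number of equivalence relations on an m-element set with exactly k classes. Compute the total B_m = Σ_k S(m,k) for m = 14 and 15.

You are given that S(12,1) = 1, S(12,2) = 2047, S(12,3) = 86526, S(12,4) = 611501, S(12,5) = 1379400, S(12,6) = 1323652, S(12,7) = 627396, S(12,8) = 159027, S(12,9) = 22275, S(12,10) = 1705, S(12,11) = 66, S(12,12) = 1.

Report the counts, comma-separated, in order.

190899322, 1382958545

row 13: T[13][1]=1·1+0=1  T[13][2]=2·2047+1=4095  T[13][3]=3·86526+2047=261625  T[13][4]=4·611501+86526=2532530  T[13][5]=5·1379400+611501=7508501  T[13][6]=6·1323652+1379400=9321312  T[13][7]=7·627396+1323652=5715424  T[13][8]=8·159027+627396=1899612  T[13][9]=9·22275+159027=359502  T[13][10]=10·1705+22275=39325  T[13][11]=11·66+1705=2431  T[13][12]=12·1+66=78  T[13][13]=13·0+1=1
row 14: T[14][1]=1·1+0=1  T[14][2]=2·4095+1=8191  T[14][3]=3·261625+4095=788970  T[14][4]=4·2532530+261625=10391745  T[14][5]=5·7508501+2532530=40075035  T[14][6]=6·9321312+7508501=63436373  T[14][7]=7·5715424+9321312=49329280  T[14][8]=8·1899612+5715424=20912320  T[14][9]=9·359502+1899612=5135130  T[14][10]=10·39325+359502=752752  T[14][11]=11·2431+39325=66066  T[14][12]=12·78+2431=3367  T[14][13]=13·1+78=91  T[14][14]=14·0+1=1
row 15: T[15][1]=1·1+0=1  T[15][2]=2·8191+1=16383  T[15][3]=3·788970+8191=2375101  T[15][4]=4·10391745+788970=42355950  T[15][5]=5·40075035+10391745=210766920  T[15][6]=6·63436373+40075035=420693273  T[15][7]=7·49329280+63436373=408741333  T[15][8]=8·20912320+49329280=216627840  T[15][9]=9·5135130+20912320=67128490  T[15][10]=10·752752+5135130=12662650  T[15][11]=11·66066+752752=1479478  T[15][12]=12·3367+66066=106470  T[15][13]=13·91+3367=4550  T[15][14]=14·1+91=105  T[15][15]=15·0+1=1
B_14 = ΣS(14,k) = 1+8191+788970+10391745+40075035+63436373+49329280+20912320+5135130+752752+66066+3367+91+1 = 190899322
B_15 = ΣS(15,k) = 1+16383+2375101+42355950+210766920+420693273+408741333+216627840+67128490+12662650+1479478+106470+4550+105+1 = 1382958545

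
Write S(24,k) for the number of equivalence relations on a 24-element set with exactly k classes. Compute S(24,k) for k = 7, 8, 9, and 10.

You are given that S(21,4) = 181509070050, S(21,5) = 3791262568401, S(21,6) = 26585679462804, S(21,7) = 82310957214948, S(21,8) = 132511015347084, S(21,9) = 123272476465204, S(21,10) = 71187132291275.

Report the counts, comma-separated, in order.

i=22: T(22,5)=181509070050+5·3791262568401=19137821912055 | T(22,6)=3791262568401+6·26585679462804=163305339345225 | T(22,7)=26585679462804+7·82310957214948=602762379967440 | T(22,8)=82310957214948+8·132511015347084=1142399079991620 | T(22,9)=132511015347084+9·123272476465204=1241963303533920 | T(22,10)=123272476465204+10·71187132291275=835143799377954
i=23: T(23,6)=19137821912055+6·163305339345225=998969857983405 | T(23,7)=163305339345225+7·602762379967440=4382641999117305 | T(23,8)=602762379967440+8·1142399079991620=9741955019900400 | T(23,9)=1142399079991620+9·1241963303533920=12320068811796900 | T(23,10)=1241963303533920+10·835143799377954=9593401297313460
i=24: T(24,7)=998969857983405+7·4382641999117305=31677463851804540 | T(24,8)=4382641999117305+8·9741955019900400=82318282158320505 | T(24,9)=9741955019900400+9·12320068811796900=120622574326072500 | T(24,10)=12320068811796900+10·9593401297313460=108254081784931500
Read S(24,7) = 31677463851804540, S(24,8) = 82318282158320505, S(24,9) = 120622574326072500, S(24,10) = 108254081784931500.

31677463851804540, 82318282158320505, 120622574326072500, 108254081784931500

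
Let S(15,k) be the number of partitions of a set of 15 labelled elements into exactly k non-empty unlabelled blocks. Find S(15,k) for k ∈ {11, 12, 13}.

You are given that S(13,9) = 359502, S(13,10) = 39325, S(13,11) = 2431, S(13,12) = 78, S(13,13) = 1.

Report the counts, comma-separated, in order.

1479478, 106470, 4550

[14] T[14,10]:10*39325+359502=752752 · T[14,11]:11*2431+39325=66066 · T[14,12]:12*78+2431=3367 · T[14,13]:13*1+78=91
[15] T[15,11]:11*66066+752752=1479478 · T[15,12]:12*3367+66066=106470 · T[15,13]:13*91+3367=4550
Read S(15,11) = 1479478, S(15,12) = 106470, S(15,13) = 4550.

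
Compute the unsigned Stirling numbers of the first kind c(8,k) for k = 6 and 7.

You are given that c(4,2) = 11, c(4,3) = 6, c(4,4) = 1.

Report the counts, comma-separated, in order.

322, 28

row 5: T[5][3]=4·6+11=35  T[5][4]=4·1+6=10  T[5][5]=4·0+1=1
row 6: T[6][4]=5·10+35=85  T[6][5]=5·1+10=15  T[6][6]=5·0+1=1
row 7: T[7][5]=6·15+85=175  T[7][6]=6·1+15=21  T[7][7]=6·0+1=1
row 8: T[8][6]=7·21+175=322  T[8][7]=7·1+21=28
Read c(8,6) = 322, c(8,7) = 28.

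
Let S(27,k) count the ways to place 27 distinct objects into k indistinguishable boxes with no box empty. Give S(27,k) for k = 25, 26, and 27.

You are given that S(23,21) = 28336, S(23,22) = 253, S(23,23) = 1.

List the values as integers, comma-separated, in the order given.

55575, 351, 1

@24  (24,22):253·22+28336→33902, (24,23):1·23+253→276, (24,24):0·24+1→1
@25  (25,23):276·23+33902→40250, (25,24):1·24+276→300, (25,25):0·25+1→1
@26  (26,24):300·24+40250→47450, (26,25):1·25+300→325, (26,26):0·26+1→1
@27  (27,25):325·25+47450→55575, (27,26):1·26+325→351, (27,27):0·27+1→1
Read S(27,25) = 55575, S(27,26) = 351, S(27,27) = 1.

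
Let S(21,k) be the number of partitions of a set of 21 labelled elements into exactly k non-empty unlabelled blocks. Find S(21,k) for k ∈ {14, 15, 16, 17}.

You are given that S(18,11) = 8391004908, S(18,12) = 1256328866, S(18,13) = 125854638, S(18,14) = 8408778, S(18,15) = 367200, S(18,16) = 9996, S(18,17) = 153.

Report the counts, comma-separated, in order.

149304004500, 13087462580, 809944464, 34952799

i=19: T(19,12)=8391004908+12·1256328866=23466951300 | T(19,13)=1256328866+13·125854638=2892439160 | T(19,14)=125854638+14·8408778=243577530 | T(19,15)=8408778+15·367200=13916778 | T(19,16)=367200+16·9996=527136 | T(19,17)=9996+17·153=12597
i=20: T(20,13)=23466951300+13·2892439160=61068660380 | T(20,14)=2892439160+14·243577530=6302524580 | T(20,15)=243577530+15·13916778=452329200 | T(20,16)=13916778+16·527136=22350954 | T(20,17)=527136+17·12597=741285
i=21: T(21,14)=61068660380+14·6302524580=149304004500 | T(21,15)=6302524580+15·452329200=13087462580 | T(21,16)=452329200+16·22350954=809944464 | T(21,17)=22350954+17·741285=34952799
Read S(21,14) = 149304004500, S(21,15) = 13087462580, S(21,16) = 809944464, S(21,17) = 34952799.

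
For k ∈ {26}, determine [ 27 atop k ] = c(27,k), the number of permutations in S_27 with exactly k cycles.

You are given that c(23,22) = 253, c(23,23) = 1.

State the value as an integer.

351

r24: T_24,23=23×1+253=276; T_24,24=23×0+1=1
r25: T_25,24=24×1+276=300; T_25,25=24×0+1=1
r26: T_26,25=25×1+300=325; T_26,26=25×0+1=1
r27: T_27,26=26×1+325=351
Read c(27,26) = 351.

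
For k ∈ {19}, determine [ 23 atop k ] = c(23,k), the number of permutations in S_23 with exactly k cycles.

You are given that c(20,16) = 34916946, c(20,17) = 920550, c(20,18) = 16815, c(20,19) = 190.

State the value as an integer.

116896626

@21  (21,17):920550·20+34916946→53327946, (21,18):16815·20+920550→1256850, (21,19):190·20+16815→20615
@22  (22,18):1256850·21+53327946→79721796, (22,19):20615·21+1256850→1689765
@23  (23,19):1689765·22+79721796→116896626
Read c(23,19) = 116896626.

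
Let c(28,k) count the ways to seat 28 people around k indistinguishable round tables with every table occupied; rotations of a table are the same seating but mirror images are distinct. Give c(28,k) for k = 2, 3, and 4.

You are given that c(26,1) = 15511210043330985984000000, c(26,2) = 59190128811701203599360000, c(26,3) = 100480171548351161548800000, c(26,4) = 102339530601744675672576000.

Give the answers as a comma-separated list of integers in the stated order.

42373564558110787183902720000, 73689668464006010184007680000, 77226989703299075087834112000

@27  (27,1):15511210043330985984000000·26+0→403291461126605635584000000, (27,2):59190128811701203599360000·26+15511210043330985984000000→1554454559147562279567360000, (27,3):100480171548351161548800000·26+59190128811701203599360000→2671674589068831403868160000, (27,4):102339530601744675672576000·26+100480171548351161548800000→2761307967193712729035776000
@28  (28,2):1554454559147562279567360000·27+403291461126605635584000000→42373564558110787183902720000, (28,3):2671674589068831403868160000·27+1554454559147562279567360000→73689668464006010184007680000, (28,4):2761307967193712729035776000·27+2671674589068831403868160000→77226989703299075087834112000
Read c(28,2) = 42373564558110787183902720000, c(28,3) = 73689668464006010184007680000, c(28,4) = 77226989703299075087834112000.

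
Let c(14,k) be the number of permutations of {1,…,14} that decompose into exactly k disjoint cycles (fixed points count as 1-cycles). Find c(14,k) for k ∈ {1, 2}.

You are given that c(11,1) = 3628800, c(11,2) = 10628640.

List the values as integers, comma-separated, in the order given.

i=12: T(12,1)=0+11·3628800=39916800 | T(12,2)=3628800+11·10628640=120543840
i=13: T(13,1)=0+12·39916800=479001600 | T(13,2)=39916800+12·120543840=1486442880
i=14: T(14,1)=0+13·479001600=6227020800 | T(14,2)=479001600+13·1486442880=19802759040
Read c(14,1) = 6227020800, c(14,2) = 19802759040.

6227020800, 19802759040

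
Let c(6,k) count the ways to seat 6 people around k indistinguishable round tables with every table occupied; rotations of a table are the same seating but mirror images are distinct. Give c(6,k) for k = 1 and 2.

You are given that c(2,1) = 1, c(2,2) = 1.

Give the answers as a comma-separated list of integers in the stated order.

120, 274

@3  (3,1):1·2+0→2, (3,2):1·2+1→3
@4  (4,1):2·3+0→6, (4,2):3·3+2→11
@5  (5,1):6·4+0→24, (5,2):11·4+6→50
@6  (6,1):24·5+0→120, (6,2):50·5+24→274
Read c(6,1) = 120, c(6,2) = 274.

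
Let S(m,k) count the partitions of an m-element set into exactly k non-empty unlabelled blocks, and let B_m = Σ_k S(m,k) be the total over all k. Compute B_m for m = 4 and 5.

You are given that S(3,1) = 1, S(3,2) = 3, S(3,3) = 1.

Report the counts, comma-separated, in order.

15, 52

i=4: T(4,1)=0+1·1=1 | T(4,2)=1+2·3=7 | T(4,3)=3+3·1=6 | T(4,4)=1+4·0=1
i=5: T(5,1)=0+1·1=1 | T(5,2)=1+2·7=15 | T(5,3)=7+3·6=25 | T(5,4)=6+4·1=10 | T(5,5)=1+5·0=1
B_4 = ΣS(4,k) = 1+7+6+1 = 15
B_5 = ΣS(5,k) = 1+15+25+10+1 = 52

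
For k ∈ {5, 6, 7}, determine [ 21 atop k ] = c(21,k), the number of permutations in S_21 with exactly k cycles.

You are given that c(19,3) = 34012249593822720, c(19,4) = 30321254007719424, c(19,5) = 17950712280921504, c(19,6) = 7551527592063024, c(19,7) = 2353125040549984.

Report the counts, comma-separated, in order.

row 20: T[20][4]=19·30321254007719424+34012249593822720=610116075740491776  T[20][5]=19·17950712280921504+30321254007719424=371384787345228000  T[20][6]=19·7551527592063024+17950712280921504=161429736530118960  T[20][7]=19·2353125040549984+7551527592063024=52260903362512720
row 21: T[21][5]=20·371384787345228000+610116075740491776=8037811822645051776  T[21][6]=20·161429736530118960+371384787345228000=3599979517947607200  T[21][7]=20·52260903362512720+161429736530118960=1206647803780373360
Read c(21,5) = 8037811822645051776, c(21,6) = 3599979517947607200, c(21,7) = 1206647803780373360.

8037811822645051776, 3599979517947607200, 1206647803780373360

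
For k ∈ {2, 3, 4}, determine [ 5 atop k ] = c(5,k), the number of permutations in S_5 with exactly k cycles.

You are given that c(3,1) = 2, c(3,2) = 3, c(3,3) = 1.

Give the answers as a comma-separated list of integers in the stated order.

[4] T[4,1]:3*2+0=6 · T[4,2]:3*3+2=11 · T[4,3]:3*1+3=6 · T[4,4]:3*0+1=1
[5] T[5,2]:4*11+6=50 · T[5,3]:4*6+11=35 · T[5,4]:4*1+6=10
Read c(5,2) = 50, c(5,3) = 35, c(5,4) = 10.

50, 35, 10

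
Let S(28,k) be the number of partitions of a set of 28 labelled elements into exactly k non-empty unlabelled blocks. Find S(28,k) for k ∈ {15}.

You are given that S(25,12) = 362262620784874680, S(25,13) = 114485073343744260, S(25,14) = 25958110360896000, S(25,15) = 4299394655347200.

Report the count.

@26  (26,13):114485073343744260·13+362262620784874680→1850568574253550060, (26,14):25958110360896000·14+114485073343744260→477898618396288260, (26,15):4299394655347200·15+25958110360896000→90449030191104000
@27  (27,14):477898618396288260·14+1850568574253550060→8541149231801585700, (27,15):90449030191104000·15+477898618396288260→1834634071262848260
@28  (28,15):1834634071262848260·15+8541149231801585700→36060660300744309600
Read S(28,15) = 36060660300744309600.

36060660300744309600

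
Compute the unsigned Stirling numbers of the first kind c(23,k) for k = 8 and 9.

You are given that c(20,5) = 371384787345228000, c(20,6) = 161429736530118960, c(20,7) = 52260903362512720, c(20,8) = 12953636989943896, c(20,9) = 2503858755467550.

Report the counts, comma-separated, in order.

199321978221066137360, 43714229649594412832

@21  (21,6):161429736530118960·20+371384787345228000→3599979517947607200, (21,7):52260903362512720·20+161429736530118960→1206647803780373360, (21,8):12953636989943896·20+52260903362512720→311333643161390640, (21,9):2503858755467550·20+12953636989943896→63030812099294896
@22  (22,7):1206647803780373360·21+3599979517947607200→28939583397335447760, (22,8):311333643161390640·21+1206647803780373360→7744654310169576800, (22,9):63030812099294896·21+311333643161390640→1634980697246583456
@23  (23,8):7744654310169576800·22+28939583397335447760→199321978221066137360, (23,9):1634980697246583456·22+7744654310169576800→43714229649594412832
Read c(23,8) = 199321978221066137360, c(23,9) = 43714229649594412832.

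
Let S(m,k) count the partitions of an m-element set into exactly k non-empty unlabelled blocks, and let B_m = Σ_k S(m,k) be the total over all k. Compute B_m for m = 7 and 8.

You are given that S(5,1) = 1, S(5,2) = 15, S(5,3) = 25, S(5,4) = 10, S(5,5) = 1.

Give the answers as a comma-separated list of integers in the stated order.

877, 4140

[6] T[6,1]:1*1+0=1 · T[6,2]:2*15+1=31 · T[6,3]:3*25+15=90 · T[6,4]:4*10+25=65 · T[6,5]:5*1+10=15 · T[6,6]:6*0+1=1
[7] T[7,1]:1*1+0=1 · T[7,2]:2*31+1=63 · T[7,3]:3*90+31=301 · T[7,4]:4*65+90=350 · T[7,5]:5*15+65=140 · T[7,6]:6*1+15=21 · T[7,7]:7*0+1=1
[8] T[8,1]:1*1+0=1 · T[8,2]:2*63+1=127 · T[8,3]:3*301+63=966 · T[8,4]:4*350+301=1701 · T[8,5]:5*140+350=1050 · T[8,6]:6*21+140=266 · T[8,7]:7*1+21=28 · T[8,8]:8*0+1=1
B_7 = ΣS(7,k) = 1+63+301+350+140+21+1 = 877
B_8 = ΣS(8,k) = 1+127+966+1701+1050+266+28+1 = 4140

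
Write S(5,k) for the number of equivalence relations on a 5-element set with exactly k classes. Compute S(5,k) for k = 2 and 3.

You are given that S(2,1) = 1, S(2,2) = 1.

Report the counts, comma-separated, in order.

15, 25

@3  (3,1):1·1+0→1, (3,2):1·2+1→3, (3,3):0·3+1→1
@4  (4,1):1·1+0→1, (4,2):3·2+1→7, (4,3):1·3+3→6
@5  (5,2):7·2+1→15, (5,3):6·3+7→25
Read S(5,2) = 15, S(5,3) = 25.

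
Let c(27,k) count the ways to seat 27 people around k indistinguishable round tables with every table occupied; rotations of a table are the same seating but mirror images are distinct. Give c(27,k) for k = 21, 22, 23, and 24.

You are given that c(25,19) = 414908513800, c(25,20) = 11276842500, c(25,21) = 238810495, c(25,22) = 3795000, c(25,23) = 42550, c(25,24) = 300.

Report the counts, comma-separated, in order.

row 26: T[26][20]=25·11276842500+414908513800=696829576300  T[26][21]=25·238810495+11276842500=17247104875  T[26][22]=25·3795000+238810495=333685495  T[26][23]=25·42550+3795000=4858750  T[26][24]=25·300+42550=50050
row 27: T[27][21]=26·17247104875+696829576300=1145254303050  T[27][22]=26·333685495+17247104875=25922927745  T[27][23]=26·4858750+333685495=460012995  T[27][24]=26·50050+4858750=6160050
Read c(27,21) = 1145254303050, c(27,22) = 25922927745, c(27,23) = 460012995, c(27,24) = 6160050.

1145254303050, 25922927745, 460012995, 6160050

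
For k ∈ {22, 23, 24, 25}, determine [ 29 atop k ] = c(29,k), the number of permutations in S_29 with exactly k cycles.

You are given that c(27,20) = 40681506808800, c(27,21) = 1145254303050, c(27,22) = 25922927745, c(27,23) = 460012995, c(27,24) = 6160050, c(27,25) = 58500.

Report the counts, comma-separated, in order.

row 28: T[28][21]=27·1145254303050+40681506808800=71603372991150  T[28][22]=27·25922927745+1145254303050=1845173352165  T[28][23]=27·460012995+25922927745=38343278610  T[28][24]=27·6160050+460012995=626334345  T[28][25]=27·58500+6160050=7739550
row 29: T[29][22]=28·1845173352165+71603372991150=123268226851770  T[29][23]=28·38343278610+1845173352165=2918785153245  T[29][24]=28·626334345+38343278610=55880640270  T[29][25]=28·7739550+626334345=843041745
Read c(29,22) = 123268226851770, c(29,23) = 2918785153245, c(29,24) = 55880640270, c(29,25) = 843041745.

123268226851770, 2918785153245, 55880640270, 843041745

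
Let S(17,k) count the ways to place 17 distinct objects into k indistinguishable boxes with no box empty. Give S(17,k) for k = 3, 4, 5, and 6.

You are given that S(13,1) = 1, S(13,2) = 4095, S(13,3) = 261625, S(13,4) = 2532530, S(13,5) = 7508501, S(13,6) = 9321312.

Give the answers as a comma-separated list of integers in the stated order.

r14: T_14,1=1×1+0=1; T_14,2=2×4095+1=8191; T_14,3=3×261625+4095=788970; T_14,4=4×2532530+261625=10391745; T_14,5=5×7508501+2532530=40075035; T_14,6=6×9321312+7508501=63436373
r15: T_15,1=1×1+0=1; T_15,2=2×8191+1=16383; T_15,3=3×788970+8191=2375101; T_15,4=4×10391745+788970=42355950; T_15,5=5×40075035+10391745=210766920; T_15,6=6×63436373+40075035=420693273
r16: T_16,2=2×16383+1=32767; T_16,3=3×2375101+16383=7141686; T_16,4=4×42355950+2375101=171798901; T_16,5=5×210766920+42355950=1096190550; T_16,6=6×420693273+210766920=2734926558
r17: T_17,3=3×7141686+32767=21457825; T_17,4=4×171798901+7141686=694337290; T_17,5=5×1096190550+171798901=5652751651; T_17,6=6×2734926558+1096190550=17505749898
Read S(17,3) = 21457825, S(17,4) = 694337290, S(17,5) = 5652751651, S(17,6) = 17505749898.

21457825, 694337290, 5652751651, 17505749898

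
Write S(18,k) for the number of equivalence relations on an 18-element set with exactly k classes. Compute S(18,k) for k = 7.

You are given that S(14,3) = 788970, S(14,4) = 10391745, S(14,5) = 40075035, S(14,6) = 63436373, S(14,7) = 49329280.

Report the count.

197462483400

i=15: T(15,4)=788970+4·10391745=42355950 | T(15,5)=10391745+5·40075035=210766920 | T(15,6)=40075035+6·63436373=420693273 | T(15,7)=63436373+7·49329280=408741333
i=16: T(16,5)=42355950+5·210766920=1096190550 | T(16,6)=210766920+6·420693273=2734926558 | T(16,7)=420693273+7·408741333=3281882604
i=17: T(17,6)=1096190550+6·2734926558=17505749898 | T(17,7)=2734926558+7·3281882604=25708104786
i=18: T(18,7)=17505749898+7·25708104786=197462483400
Read S(18,7) = 197462483400.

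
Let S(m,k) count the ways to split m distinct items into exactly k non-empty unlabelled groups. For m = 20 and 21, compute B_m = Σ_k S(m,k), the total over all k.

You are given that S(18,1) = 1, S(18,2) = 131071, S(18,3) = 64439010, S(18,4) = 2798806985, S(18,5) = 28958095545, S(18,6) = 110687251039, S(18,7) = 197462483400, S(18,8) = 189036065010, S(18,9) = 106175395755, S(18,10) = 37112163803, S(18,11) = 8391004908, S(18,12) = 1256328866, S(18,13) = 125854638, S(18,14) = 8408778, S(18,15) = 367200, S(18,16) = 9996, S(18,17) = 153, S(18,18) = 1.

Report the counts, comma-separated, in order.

row 19: T[19][1]=1·1+0=1  T[19][2]=2·131071+1=262143  T[19][3]=3·64439010+131071=193448101  T[19][4]=4·2798806985+64439010=11259666950  T[19][5]=5·28958095545+2798806985=147589284710  T[19][6]=6·110687251039+28958095545=693081601779  T[19][7]=7·197462483400+110687251039=1492924634839  T[19][8]=8·189036065010+197462483400=1709751003480  T[19][9]=9·106175395755+189036065010=1144614626805  T[19][10]=10·37112163803+106175395755=477297033785  T[19][11]=11·8391004908+37112163803=129413217791  T[19][12]=12·1256328866+8391004908=23466951300  T[19][13]=13·125854638+1256328866=2892439160  T[19][14]=14·8408778+125854638=243577530  T[19][15]=15·367200+8408778=13916778  T[19][16]=16·9996+367200=527136  T[19][17]=17·153+9996=12597  T[19][18]=18·1+153=171  T[19][19]=19·0+1=1
row 20: T[20][1]=1·1+0=1  T[20][2]=2·262143+1=524287  T[20][3]=3·193448101+262143=580606446  T[20][4]=4·11259666950+193448101=45232115901  T[20][5]=5·147589284710+11259666950=749206090500  T[20][6]=6·693081601779+147589284710=4306078895384  T[20][7]=7·1492924634839+693081601779=11143554045652  T[20][8]=8·1709751003480+1492924634839=15170932662679  T[20][9]=9·1144614626805+1709751003480=12011282644725  T[20][10]=10·477297033785+1144614626805=5917584964655  T[20][11]=11·129413217791+477297033785=1900842429486  T[20][12]=12·23466951300+129413217791=411016633391  T[20][13]=13·2892439160+23466951300=61068660380  T[20][14]=14·243577530+2892439160=6302524580  T[20][15]=15·13916778+243577530=452329200  T[20][16]=16·527136+13916778=22350954  T[20][17]=17·12597+527136=741285  T[20][18]=18·171+12597=15675  T[20][19]=19·1+171=190  T[20][20]=20·0+1=1
row 21: T[21][1]=1·1+0=1  T[21][2]=2·524287+1=1048575  T[21][3]=3·580606446+524287=1742343625  T[21][4]=4·45232115901+580606446=181509070050  T[21][5]=5·749206090500+45232115901=3791262568401  T[21][6]=6·4306078895384+749206090500=26585679462804  T[21][7]=7·11143554045652+4306078895384=82310957214948  T[21][8]=8·15170932662679+11143554045652=132511015347084  T[21][9]=9·12011282644725+15170932662679=123272476465204  T[21][10]=10·5917584964655+12011282644725=71187132291275  T[21][11]=11·1900842429486+5917584964655=26826851689001  T[21][12]=12·411016633391+1900842429486=6833042030178  T[21][13]=13·61068660380+411016633391=1204909218331  T[21][14]=14·6302524580+61068660380=149304004500  T[21][15]=15·452329200+6302524580=13087462580  T[21][16]=16·22350954+452329200=809944464  T[21][17]=17·741285+22350954=34952799  T[21][18]=18·15675+741285=1023435  T[21][19]=19·190+15675=19285  T[21][20]=20·1+190=210  T[21][21]=21·0+1=1
B_20 = ΣS(20,k) = 1+524287+580606446+45232115901+749206090500+4306078895384+11143554045652+15170932662679+12011282644725+5917584964655+1900842429486+411016633391+61068660380+6302524580+452329200+22350954+741285+15675+190+1 = 51724158235372
B_21 = ΣS(21,k) = 1+1048575+1742343625+181509070050+3791262568401+26585679462804+82310957214948+132511015347084+123272476465204+71187132291275+26826851689001+6833042030178+1204909218331+149304004500+13087462580+809944464+34952799+1023435+19285+210+1 = 474869816156751

51724158235372, 474869816156751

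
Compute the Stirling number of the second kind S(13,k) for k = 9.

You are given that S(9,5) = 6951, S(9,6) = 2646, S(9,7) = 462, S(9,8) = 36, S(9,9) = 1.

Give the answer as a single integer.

@10  (10,6):2646·6+6951→22827, (10,7):462·7+2646→5880, (10,8):36·8+462→750, (10,9):1·9+36→45
@11  (11,7):5880·7+22827→63987, (11,8):750·8+5880→11880, (11,9):45·9+750→1155
@12  (12,8):11880·8+63987→159027, (12,9):1155·9+11880→22275
@13  (13,9):22275·9+159027→359502
Read S(13,9) = 359502.

359502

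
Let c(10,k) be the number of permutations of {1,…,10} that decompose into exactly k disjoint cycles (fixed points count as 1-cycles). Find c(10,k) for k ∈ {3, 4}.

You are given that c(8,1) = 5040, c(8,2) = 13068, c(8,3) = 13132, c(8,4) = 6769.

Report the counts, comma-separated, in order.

row 9: T[9][2]=8·13068+5040=109584  T[9][3]=8·13132+13068=118124  T[9][4]=8·6769+13132=67284
row 10: T[10][3]=9·118124+109584=1172700  T[10][4]=9·67284+118124=723680
Read c(10,3) = 1172700, c(10,4) = 723680.

1172700, 723680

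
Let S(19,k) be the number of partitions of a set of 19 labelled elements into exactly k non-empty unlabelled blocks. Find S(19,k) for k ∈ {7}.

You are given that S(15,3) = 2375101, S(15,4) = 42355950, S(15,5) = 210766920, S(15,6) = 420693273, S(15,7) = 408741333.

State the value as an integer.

r16: T_16,4=4×42355950+2375101=171798901; T_16,5=5×210766920+42355950=1096190550; T_16,6=6×420693273+210766920=2734926558; T_16,7=7×408741333+420693273=3281882604
r17: T_17,5=5×1096190550+171798901=5652751651; T_17,6=6×2734926558+1096190550=17505749898; T_17,7=7×3281882604+2734926558=25708104786
r18: T_18,6=6×17505749898+5652751651=110687251039; T_18,7=7×25708104786+17505749898=197462483400
r19: T_19,7=7×197462483400+110687251039=1492924634839
Read S(19,7) = 1492924634839.

1492924634839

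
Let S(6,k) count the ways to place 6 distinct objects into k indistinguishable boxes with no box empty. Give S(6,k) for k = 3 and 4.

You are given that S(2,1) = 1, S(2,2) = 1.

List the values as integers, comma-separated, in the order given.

90, 65

row 3: T[3][1]=1·1+0=1  T[3][2]=2·1+1=3  T[3][3]=3·0+1=1
row 4: T[4][1]=1·1+0=1  T[4][2]=2·3+1=7  T[4][3]=3·1+3=6  T[4][4]=4·0+1=1
row 5: T[5][2]=2·7+1=15  T[5][3]=3·6+7=25  T[5][4]=4·1+6=10
row 6: T[6][3]=3·25+15=90  T[6][4]=4·10+25=65
Read S(6,3) = 90, S(6,4) = 65.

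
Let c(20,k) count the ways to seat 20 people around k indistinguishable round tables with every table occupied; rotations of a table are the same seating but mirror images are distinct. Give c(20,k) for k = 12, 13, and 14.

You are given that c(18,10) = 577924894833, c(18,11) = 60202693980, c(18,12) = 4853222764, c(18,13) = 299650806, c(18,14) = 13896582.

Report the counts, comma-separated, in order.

4465226757381, 342252511900, 20692933630

@19  (19,11):60202693980·18+577924894833→1661573386473, (19,12):4853222764·18+60202693980→147560703732, (19,13):299650806·18+4853222764→10246937272, (19,14):13896582·18+299650806→549789282
@20  (20,12):147560703732·19+1661573386473→4465226757381, (20,13):10246937272·19+147560703732→342252511900, (20,14):549789282·19+10246937272→20692933630
Read c(20,12) = 4465226757381, c(20,13) = 342252511900, c(20,14) = 20692933630.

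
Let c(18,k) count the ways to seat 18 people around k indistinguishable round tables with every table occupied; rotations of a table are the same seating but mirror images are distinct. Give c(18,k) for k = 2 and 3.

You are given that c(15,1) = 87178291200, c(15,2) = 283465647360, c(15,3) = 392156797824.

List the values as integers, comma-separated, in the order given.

1223405590579200, 1821602444624640

i=16: T(16,1)=0+15·87178291200=1307674368000 | T(16,2)=87178291200+15·283465647360=4339163001600 | T(16,3)=283465647360+15·392156797824=6165817614720
i=17: T(17,1)=0+16·1307674368000=20922789888000 | T(17,2)=1307674368000+16·4339163001600=70734282393600 | T(17,3)=4339163001600+16·6165817614720=102992244837120
i=18: T(18,2)=20922789888000+17·70734282393600=1223405590579200 | T(18,3)=70734282393600+17·102992244837120=1821602444624640
Read c(18,2) = 1223405590579200, c(18,3) = 1821602444624640.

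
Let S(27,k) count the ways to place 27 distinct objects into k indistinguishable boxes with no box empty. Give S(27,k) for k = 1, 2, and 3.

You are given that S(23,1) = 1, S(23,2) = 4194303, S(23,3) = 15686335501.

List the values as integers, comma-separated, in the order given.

@24  (24,1):1·1+0→1, (24,2):4194303·2+1→8388607, (24,3):15686335501·3+4194303→47063200806
@25  (25,1):1·1+0→1, (25,2):8388607·2+1→16777215, (25,3):47063200806·3+8388607→141197991025
@26  (26,1):1·1+0→1, (26,2):16777215·2+1→33554431, (26,3):141197991025·3+16777215→423610750290
@27  (27,1):1·1+0→1, (27,2):33554431·2+1→67108863, (27,3):423610750290·3+33554431→1270865805301
Read S(27,1) = 1, S(27,2) = 67108863, S(27,3) = 1270865805301.

1, 67108863, 1270865805301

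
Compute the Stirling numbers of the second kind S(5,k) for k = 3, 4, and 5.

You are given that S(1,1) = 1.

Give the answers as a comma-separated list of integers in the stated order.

25, 10, 1

@2  (2,1):1·1+0→1, (2,2):0·2+1→1
@3  (3,1):1·1+0→1, (3,2):1·2+1→3, (3,3):0·3+1→1
@4  (4,2):3·2+1→7, (4,3):1·3+3→6, (4,4):0·4+1→1
@5  (5,3):6·3+7→25, (5,4):1·4+6→10, (5,5):0·5+1→1
Read S(5,3) = 25, S(5,4) = 10, S(5,5) = 1.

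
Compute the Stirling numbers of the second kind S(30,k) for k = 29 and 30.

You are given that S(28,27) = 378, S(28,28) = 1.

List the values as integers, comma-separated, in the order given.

435, 1

@29  (29,28):1·28+378→406, (29,29):0·29+1→1
@30  (30,29):1·29+406→435, (30,30):0·30+1→1
Read S(30,29) = 435, S(30,30) = 1.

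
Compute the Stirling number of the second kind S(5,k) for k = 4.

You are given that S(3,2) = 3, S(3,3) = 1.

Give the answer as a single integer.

10

@4  (4,3):1·3+3→6, (4,4):0·4+1→1
@5  (5,4):1·4+6→10
Read S(5,4) = 10.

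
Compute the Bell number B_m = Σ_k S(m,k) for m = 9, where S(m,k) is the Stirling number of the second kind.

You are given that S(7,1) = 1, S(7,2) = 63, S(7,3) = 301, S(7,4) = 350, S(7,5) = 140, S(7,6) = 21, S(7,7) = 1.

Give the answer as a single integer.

@8  (8,1):1·1+0→1, (8,2):63·2+1→127, (8,3):301·3+63→966, (8,4):350·4+301→1701, (8,5):140·5+350→1050, (8,6):21·6+140→266, (8,7):1·7+21→28, (8,8):0·8+1→1
@9  (9,1):1·1+0→1, (9,2):127·2+1→255, (9,3):966·3+127→3025, (9,4):1701·4+966→7770, (9,5):1050·5+1701→6951, (9,6):266·6+1050→2646, (9,7):28·7+266→462, (9,8):1·8+28→36, (9,9):0·9+1→1
B_9 = ΣS(9,k) = 1+255+3025+7770+6951+2646+462+36+1 = 21147

21147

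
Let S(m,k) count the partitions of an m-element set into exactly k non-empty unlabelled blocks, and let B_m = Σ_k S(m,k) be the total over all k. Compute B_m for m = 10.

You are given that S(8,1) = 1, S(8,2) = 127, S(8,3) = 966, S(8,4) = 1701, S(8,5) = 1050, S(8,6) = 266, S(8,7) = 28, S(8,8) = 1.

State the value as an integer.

@9  (9,1):1·1+0→1, (9,2):127·2+1→255, (9,3):966·3+127→3025, (9,4):1701·4+966→7770, (9,5):1050·5+1701→6951, (9,6):266·6+1050→2646, (9,7):28·7+266→462, (9,8):1·8+28→36, (9,9):0·9+1→1
@10  (10,1):1·1+0→1, (10,2):255·2+1→511, (10,3):3025·3+255→9330, (10,4):7770·4+3025→34105, (10,5):6951·5+7770→42525, (10,6):2646·6+6951→22827, (10,7):462·7+2646→5880, (10,8):36·8+462→750, (10,9):1·9+36→45, (10,10):0·10+1→1
B_10 = ΣS(10,k) = 1+511+9330+34105+42525+22827+5880+750+45+1 = 115975

115975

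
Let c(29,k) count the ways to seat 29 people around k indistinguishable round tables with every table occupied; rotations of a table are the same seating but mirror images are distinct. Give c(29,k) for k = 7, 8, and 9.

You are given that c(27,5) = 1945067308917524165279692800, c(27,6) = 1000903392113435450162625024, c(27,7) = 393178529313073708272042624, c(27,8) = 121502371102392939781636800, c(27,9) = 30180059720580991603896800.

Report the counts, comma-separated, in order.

354237722035840197377888292864, 114481515057741551880042390144, 29891934088703915048808047424

row 28: T[28][6]=27·1000903392113435450162625024+1945067308917524165279692800=28969458895980281319670568448  T[28][7]=27·393178529313073708272042624+1000903392113435450162625024=11616723683566425573507775872  T[28][8]=27·121502371102392939781636800+393178529313073708272042624=3673742549077683082376236224  T[28][9]=27·30180059720580991603896800+121502371102392939781636800=936363983558079713086850400
row 29: T[29][7]=28·11616723683566425573507775872+28969458895980281319670568448=354237722035840197377888292864  T[29][8]=28·3673742549077683082376236224+11616723683566425573507775872=114481515057741551880042390144  T[29][9]=28·936363983558079713086850400+3673742549077683082376236224=29891934088703915048808047424
Read c(29,7) = 354237722035840197377888292864, c(29,8) = 114481515057741551880042390144, c(29,9) = 29891934088703915048808047424.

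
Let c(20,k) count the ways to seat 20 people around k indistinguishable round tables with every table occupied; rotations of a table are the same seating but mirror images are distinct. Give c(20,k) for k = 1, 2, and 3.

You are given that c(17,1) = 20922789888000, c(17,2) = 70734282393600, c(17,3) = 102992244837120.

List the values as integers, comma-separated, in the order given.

121645100408832000, 431565146817638400, 668609730341153280

i=18: T(18,1)=0+17·20922789888000=355687428096000 | T(18,2)=20922789888000+17·70734282393600=1223405590579200 | T(18,3)=70734282393600+17·102992244837120=1821602444624640
i=19: T(19,1)=0+18·355687428096000=6402373705728000 | T(19,2)=355687428096000+18·1223405590579200=22376988058521600 | T(19,3)=1223405590579200+18·1821602444624640=34012249593822720
i=20: T(20,1)=0+19·6402373705728000=121645100408832000 | T(20,2)=6402373705728000+19·22376988058521600=431565146817638400 | T(20,3)=22376988058521600+19·34012249593822720=668609730341153280
Read c(20,1) = 121645100408832000, c(20,2) = 431565146817638400, c(20,3) = 668609730341153280.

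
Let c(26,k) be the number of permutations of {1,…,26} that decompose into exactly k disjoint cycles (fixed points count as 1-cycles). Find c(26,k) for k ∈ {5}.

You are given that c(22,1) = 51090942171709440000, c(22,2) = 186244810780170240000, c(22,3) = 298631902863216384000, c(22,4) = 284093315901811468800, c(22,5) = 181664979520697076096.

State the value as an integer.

row 23: T[23][2]=22·186244810780170240000+51090942171709440000=4148476779335454720000  T[23][3]=22·298631902863216384000+186244810780170240000=6756146673770930688000  T[23][4]=22·284093315901811468800+298631902863216384000=6548684852703068697600  T[23][5]=22·181664979520697076096+284093315901811468800=4280722865357147142912
row 24: T[24][3]=23·6756146673770930688000+4148476779335454720000=159539850276066860544000  T[24][4]=23·6548684852703068697600+6756146673770930688000=157375898285941510732800  T[24][5]=23·4280722865357147142912+6548684852703068697600=105005310755917452984576
row 25: T[25][4]=24·157375898285941510732800+159539850276066860544000=3936561409138663118131200  T[25][5]=24·105005310755917452984576+157375898285941510732800=2677503356427960382362624
row 26: T[26][5]=25·2677503356427960382362624+3936561409138663118131200=70874145319837672677196800
Read c(26,5) = 70874145319837672677196800.

70874145319837672677196800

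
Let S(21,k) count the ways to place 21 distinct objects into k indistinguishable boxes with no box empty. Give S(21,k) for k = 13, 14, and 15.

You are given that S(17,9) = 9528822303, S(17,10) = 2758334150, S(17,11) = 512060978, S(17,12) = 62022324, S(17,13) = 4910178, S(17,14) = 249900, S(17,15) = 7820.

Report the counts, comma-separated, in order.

row 18: T[18][10]=10·2758334150+9528822303=37112163803  T[18][11]=11·512060978+2758334150=8391004908  T[18][12]=12·62022324+512060978=1256328866  T[18][13]=13·4910178+62022324=125854638  T[18][14]=14·249900+4910178=8408778  T[18][15]=15·7820+249900=367200
row 19: T[19][11]=11·8391004908+37112163803=129413217791  T[19][12]=12·1256328866+8391004908=23466951300  T[19][13]=13·125854638+1256328866=2892439160  T[19][14]=14·8408778+125854638=243577530  T[19][15]=15·367200+8408778=13916778
row 20: T[20][12]=12·23466951300+129413217791=411016633391  T[20][13]=13·2892439160+23466951300=61068660380  T[20][14]=14·243577530+2892439160=6302524580  T[20][15]=15·13916778+243577530=452329200
row 21: T[21][13]=13·61068660380+411016633391=1204909218331  T[21][14]=14·6302524580+61068660380=149304004500  T[21][15]=15·452329200+6302524580=13087462580
Read S(21,13) = 1204909218331, S(21,14) = 149304004500, S(21,15) = 13087462580.

1204909218331, 149304004500, 13087462580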